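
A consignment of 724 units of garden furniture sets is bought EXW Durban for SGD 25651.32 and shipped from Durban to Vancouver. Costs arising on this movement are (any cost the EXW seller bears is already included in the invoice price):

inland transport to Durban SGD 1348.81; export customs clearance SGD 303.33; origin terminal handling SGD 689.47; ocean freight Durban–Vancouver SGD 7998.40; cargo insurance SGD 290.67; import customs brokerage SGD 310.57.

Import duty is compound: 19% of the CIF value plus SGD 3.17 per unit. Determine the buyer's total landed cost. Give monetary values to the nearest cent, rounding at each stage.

EXW: the seller makes goods available at their premises; the buyer bears all onward costs.
CIF value = EXW price + inland to port + export clearance + origin terminal + freight + insurance = 25651.32 + 1348.81 + 303.33 + 689.47 + 7998.40 + 290.67 = 36282.00
Ad valorem component: 36282.00 × 19% = 6893.58
Specific component: 724 × 3.17 = 2295.08
Import duty = 6893.58 + 2295.08 = 9188.66
Buyer bears: inland to port 1348.81 + export clearance 303.33 + origin terminal 689.47 + freight 7998.40 + insurance 290.67 + brokerage 310.57 + duty 9188.66 = 20129.91
Landed cost = invoice 25651.32 + 20129.91 = 45781.23

Total landed cost: SGD 45781.23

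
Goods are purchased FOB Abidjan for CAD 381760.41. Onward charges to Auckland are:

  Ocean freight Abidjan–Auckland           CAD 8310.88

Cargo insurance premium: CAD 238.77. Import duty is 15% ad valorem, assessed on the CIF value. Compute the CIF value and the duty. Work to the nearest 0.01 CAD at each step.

CIF = FOB price + freight + insurance
CIF = 381760.41 + 8310.88 + 238.77 = 390310.06
Import duty = 390310.06 × 15% = 58546.51

CIF value: CAD 390310.06; import duty: CAD 58546.51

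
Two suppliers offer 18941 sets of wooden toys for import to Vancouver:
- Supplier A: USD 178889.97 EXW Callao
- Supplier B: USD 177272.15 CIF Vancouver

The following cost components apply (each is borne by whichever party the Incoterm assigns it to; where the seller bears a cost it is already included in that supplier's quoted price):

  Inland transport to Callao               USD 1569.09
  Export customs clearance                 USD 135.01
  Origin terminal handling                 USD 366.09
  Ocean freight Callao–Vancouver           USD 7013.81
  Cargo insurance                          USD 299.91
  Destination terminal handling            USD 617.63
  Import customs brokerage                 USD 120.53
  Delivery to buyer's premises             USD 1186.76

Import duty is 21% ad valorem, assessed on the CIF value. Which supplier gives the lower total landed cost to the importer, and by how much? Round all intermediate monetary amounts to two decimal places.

Supplier B is cheaper by USD 13312.09

Supplier A (EXW):
CIF value = EXW price + inland to port + export clearance + origin terminal + freight + insurance = 178889.97 + 1569.09 + 135.01 + 366.09 + 7013.81 + 299.91 = 188273.88
Import duty = 188273.88 × 21% = 39537.51
Buyer bears (A): 1569.09 + 135.01 + 366.09 + 7013.81 + 299.91 + 617.63 + 120.53 + 1186.76 = 11308.83
Landed cost (A) = invoice 178889.97 + 11308.83 + duty 39537.51 = 229736.31
Supplier B (CIF):
The CIF price already equals the CIF value: 177272.15
Import duty = 177272.15 × 21% = 37227.15
Buyer bears (B): 617.63 + 120.53 + 1186.76 = 1924.92
Landed cost (B) = invoice 177272.15 + 1924.92 + duty 37227.15 = 216424.22
Difference = |229736.31 − 216424.22| = 13312.09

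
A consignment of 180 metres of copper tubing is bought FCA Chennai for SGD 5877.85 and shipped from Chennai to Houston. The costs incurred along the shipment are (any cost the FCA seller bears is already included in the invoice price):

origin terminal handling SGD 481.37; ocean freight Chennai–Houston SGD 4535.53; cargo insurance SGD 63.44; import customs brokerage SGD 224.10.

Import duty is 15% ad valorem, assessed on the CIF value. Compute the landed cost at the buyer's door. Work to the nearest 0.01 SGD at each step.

FCA: the seller delivers export-cleared goods to the carrier; the buyer bears costs from that point.
CIF value = FCA price + origin terminal + freight + insurance = 5877.85 + 481.37 + 4535.53 + 63.44 = 10958.19
Import duty = 10958.19 × 15% = 1643.73
Buyer bears: origin terminal 481.37 + freight 4535.53 + insurance 63.44 + brokerage 224.10 + duty 1643.73 = 6948.17
Landed cost = invoice 5877.85 + 6948.17 = 12826.02

Total landed cost: SGD 12826.02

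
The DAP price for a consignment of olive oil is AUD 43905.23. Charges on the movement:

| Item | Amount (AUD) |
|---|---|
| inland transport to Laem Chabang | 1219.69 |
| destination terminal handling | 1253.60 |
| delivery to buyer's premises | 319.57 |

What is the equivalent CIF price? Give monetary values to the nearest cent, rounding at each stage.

CIF price: AUD 42332.06

Not relevant to the conversion: inland to port — on the seller under both DAP and CIF; already in the DAP price and stays in the CIF price.
From DAP to CIF, the seller no longer bears: destination terminal, delivery.
CIF price = 43905.23 − 1253.60 − 319.57 = 42332.06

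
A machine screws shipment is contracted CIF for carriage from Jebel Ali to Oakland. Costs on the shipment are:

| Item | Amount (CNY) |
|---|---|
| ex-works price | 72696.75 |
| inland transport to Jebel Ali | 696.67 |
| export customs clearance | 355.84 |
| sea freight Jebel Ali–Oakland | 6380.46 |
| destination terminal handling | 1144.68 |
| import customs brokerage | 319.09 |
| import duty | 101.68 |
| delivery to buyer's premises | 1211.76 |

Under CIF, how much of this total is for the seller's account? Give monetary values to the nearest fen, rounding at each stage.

Seller's account: CNY 80129.72

CIF: the seller pays costs through ocean freight and marine insurance to the destination port.
Seller's account: goods 72696.75 + inland to port 696.67 + export clearance 355.84 + freight 6380.46 = 80129.72
Buyer's account: destination terminal 1144.68 + brokerage 319.09 + duty 101.68 + delivery 1211.76 = 2777.21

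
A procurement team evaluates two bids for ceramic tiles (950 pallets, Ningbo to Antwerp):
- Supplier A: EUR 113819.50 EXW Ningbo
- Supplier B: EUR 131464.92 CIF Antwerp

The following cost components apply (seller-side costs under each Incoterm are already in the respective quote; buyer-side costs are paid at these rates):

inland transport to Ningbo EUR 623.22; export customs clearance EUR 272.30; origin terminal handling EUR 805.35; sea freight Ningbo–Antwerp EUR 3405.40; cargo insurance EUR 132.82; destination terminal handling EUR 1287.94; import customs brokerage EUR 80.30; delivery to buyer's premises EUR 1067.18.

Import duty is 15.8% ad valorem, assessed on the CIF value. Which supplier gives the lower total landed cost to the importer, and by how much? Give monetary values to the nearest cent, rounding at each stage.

Supplier A (EXW):
CIF value = EXW price + inland to port + export clearance + origin terminal + freight + insurance = 113819.50 + 623.22 + 272.30 + 805.35 + 3405.40 + 132.82 = 119058.59
Import duty = 119058.59 × 15.8% = 18811.26
Buyer bears (A): 623.22 + 272.30 + 805.35 + 3405.40 + 132.82 + 1287.94 + 80.30 + 1067.18 = 7674.51
Landed cost (A) = invoice 113819.50 + 7674.51 + duty 18811.26 = 140305.27
Supplier B (CIF):
The CIF price already equals the CIF value: 131464.92
Import duty = 131464.92 × 15.8% = 20771.46
Buyer bears (B): 1287.94 + 80.30 + 1067.18 = 2435.42
Landed cost (B) = invoice 131464.92 + 2435.42 + duty 20771.46 = 154671.80
Difference = |140305.27 − 154671.80| = 14366.53

Supplier A is cheaper by EUR 14366.53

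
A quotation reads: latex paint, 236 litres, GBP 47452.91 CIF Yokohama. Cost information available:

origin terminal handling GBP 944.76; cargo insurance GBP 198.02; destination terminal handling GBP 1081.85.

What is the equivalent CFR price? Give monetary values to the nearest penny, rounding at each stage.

Not relevant to the conversion: origin terminal — on the seller under both CIF and CFR; already in the CIF price and stays in the CFR price. destination terminal — on the buyer under both terms; not part of either seller's price.
From CIF to CFR, the seller no longer bears: insurance.
CFR price = 47452.91 − 198.02 = 47254.89

CFR price: GBP 47254.89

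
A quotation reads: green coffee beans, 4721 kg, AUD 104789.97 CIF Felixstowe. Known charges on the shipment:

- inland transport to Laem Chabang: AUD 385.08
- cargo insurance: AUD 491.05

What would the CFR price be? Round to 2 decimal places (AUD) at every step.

Not relevant to the conversion: inland to port — on the seller under both CIF and CFR; already in the CIF price and stays in the CFR price.
From CIF to CFR, the seller no longer bears: insurance.
CFR price = 104789.97 − 491.05 = 104298.92

CFR price: AUD 104298.92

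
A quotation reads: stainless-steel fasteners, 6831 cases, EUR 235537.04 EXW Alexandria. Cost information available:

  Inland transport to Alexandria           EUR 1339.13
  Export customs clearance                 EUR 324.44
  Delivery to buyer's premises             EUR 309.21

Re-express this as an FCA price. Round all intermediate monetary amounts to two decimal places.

FCA price: EUR 237200.61

Not relevant to the conversion: delivery — on the buyer under both terms; not part of either seller's price.
From EXW to FCA, the seller additionally bears: inland to port, export clearance.
FCA price = 235537.04 + 1339.13 + 324.44 = 237200.61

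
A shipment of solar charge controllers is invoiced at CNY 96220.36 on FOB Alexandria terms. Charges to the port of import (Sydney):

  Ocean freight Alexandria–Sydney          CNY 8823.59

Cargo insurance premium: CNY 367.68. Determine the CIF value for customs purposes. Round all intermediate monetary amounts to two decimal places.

CIF = FOB price + freight + insurance
CIF = 96220.36 + 8823.59 + 367.68 = 105411.63

CIF value: CNY 105411.63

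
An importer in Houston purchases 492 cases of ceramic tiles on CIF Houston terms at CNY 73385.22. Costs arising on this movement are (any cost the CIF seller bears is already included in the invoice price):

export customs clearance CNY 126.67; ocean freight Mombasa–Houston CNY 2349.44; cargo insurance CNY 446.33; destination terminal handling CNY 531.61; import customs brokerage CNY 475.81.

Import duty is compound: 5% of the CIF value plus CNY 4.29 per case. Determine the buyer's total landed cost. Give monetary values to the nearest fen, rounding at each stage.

Total landed cost: CNY 80172.58

CIF: the seller pays costs through ocean freight and marine insurance to the destination port.
Already in the invoice (seller's account under CIF): export clearance, freight, insurance — exclude.
The CIF price already equals the CIF value: 73385.22
Ad valorem component: 73385.22 × 5% = 3669.26
Specific component: 492 × 4.29 = 2110.68
Import duty = 3669.26 + 2110.68 = 5779.94
Buyer bears: destination terminal 531.61 + brokerage 475.81 + duty 5779.94 = 6787.36
Landed cost = invoice 73385.22 + 6787.36 = 80172.58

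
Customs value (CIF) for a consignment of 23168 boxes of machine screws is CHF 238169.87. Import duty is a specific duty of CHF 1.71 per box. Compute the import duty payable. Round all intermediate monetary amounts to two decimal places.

Import duty = 23168 × 1.71 = 39617.28

Import duty: CHF 39617.28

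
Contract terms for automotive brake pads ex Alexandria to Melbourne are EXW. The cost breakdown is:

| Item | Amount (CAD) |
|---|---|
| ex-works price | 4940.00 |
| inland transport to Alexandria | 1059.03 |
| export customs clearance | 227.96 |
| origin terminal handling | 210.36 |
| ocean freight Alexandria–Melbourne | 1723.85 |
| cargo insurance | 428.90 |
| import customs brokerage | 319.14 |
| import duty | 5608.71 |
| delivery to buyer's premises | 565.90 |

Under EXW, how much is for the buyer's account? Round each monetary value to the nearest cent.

Buyer's account: CAD 10143.85

EXW: the seller makes goods available at their premises; the buyer bears all onward costs.
Seller's account: goods 4940.00 = 4940.00
Buyer's account: inland to port 1059.03 + export clearance 227.96 + origin terminal 210.36 + freight 1723.85 + insurance 428.90 + brokerage 319.14 + duty 5608.71 + delivery 565.90 = 10143.85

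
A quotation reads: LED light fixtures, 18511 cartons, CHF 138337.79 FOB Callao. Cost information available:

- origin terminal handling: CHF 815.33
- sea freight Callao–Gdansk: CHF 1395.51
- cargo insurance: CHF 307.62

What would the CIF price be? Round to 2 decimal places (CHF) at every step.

Not relevant to the conversion: origin terminal — on the seller under both FOB and CIF; already in the FOB price and stays in the CIF price.
From FOB to CIF, the seller additionally bears: freight, insurance.
CIF price = 138337.79 + 1395.51 + 307.62 = 140040.92

CIF price: CHF 140040.92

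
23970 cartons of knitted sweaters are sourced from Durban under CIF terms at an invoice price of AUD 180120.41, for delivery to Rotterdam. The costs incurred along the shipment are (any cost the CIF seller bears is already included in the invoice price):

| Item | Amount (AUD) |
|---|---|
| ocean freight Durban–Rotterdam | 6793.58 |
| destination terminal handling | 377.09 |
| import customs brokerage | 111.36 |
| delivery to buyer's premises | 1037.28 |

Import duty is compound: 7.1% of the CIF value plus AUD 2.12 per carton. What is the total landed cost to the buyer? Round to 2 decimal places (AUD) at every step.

Total landed cost: AUD 245251.09

CIF: the seller pays costs through ocean freight and marine insurance to the destination port.
Already in the invoice (seller's account under CIF): freight — exclude.
The CIF price already equals the CIF value: 180120.41
Ad valorem component: 180120.41 × 7.1% = 12788.55
Specific component: 23970 × 2.12 = 50816.40
Import duty = 12788.55 + 50816.40 = 63604.95
Buyer bears: destination terminal 377.09 + brokerage 111.36 + delivery 1037.28 + duty 63604.95 = 65130.68
Landed cost = invoice 180120.41 + 65130.68 = 245251.09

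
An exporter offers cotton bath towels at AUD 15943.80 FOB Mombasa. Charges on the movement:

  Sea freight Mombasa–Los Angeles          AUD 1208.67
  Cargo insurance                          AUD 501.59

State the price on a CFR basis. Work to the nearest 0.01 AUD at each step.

Not relevant to the conversion: insurance — on the buyer under both terms; not part of either seller's price.
From FOB to CFR, the seller additionally bears: freight.
CFR price = 15943.80 + 1208.67 = 17152.47

CFR price: AUD 17152.47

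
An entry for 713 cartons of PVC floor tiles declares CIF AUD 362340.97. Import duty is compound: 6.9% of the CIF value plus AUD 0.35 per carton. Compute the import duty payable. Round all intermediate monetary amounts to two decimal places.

Ad valorem component: 362340.97 × 6.9% = 25001.53
Specific component: 713 × 0.35 = 249.55
Import duty = 25001.53 + 249.55 = 25251.08

Import duty: AUD 25251.08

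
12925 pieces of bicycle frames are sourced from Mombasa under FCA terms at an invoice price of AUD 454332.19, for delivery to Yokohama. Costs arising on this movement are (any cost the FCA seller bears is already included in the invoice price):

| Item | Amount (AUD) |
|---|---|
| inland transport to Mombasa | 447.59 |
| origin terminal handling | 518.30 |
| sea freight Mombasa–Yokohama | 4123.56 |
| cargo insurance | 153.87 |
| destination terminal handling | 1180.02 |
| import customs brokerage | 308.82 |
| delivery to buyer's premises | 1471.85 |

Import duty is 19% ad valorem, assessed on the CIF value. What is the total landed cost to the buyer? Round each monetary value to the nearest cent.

Total landed cost: AUD 549322.91

FCA: the seller delivers export-cleared goods to the carrier; the buyer bears costs from that point.
Already in the invoice (seller's account under FCA): inland to port — exclude.
CIF value = FCA price + origin terminal + freight + insurance = 454332.19 + 518.30 + 4123.56 + 153.87 = 459127.92
Import duty = 459127.92 × 19% = 87234.30
Buyer bears: origin terminal 518.30 + freight 4123.56 + insurance 153.87 + destination terminal 1180.02 + brokerage 308.82 + delivery 1471.85 + duty 87234.30 = 94990.72
Landed cost = invoice 454332.19 + 94990.72 = 549322.91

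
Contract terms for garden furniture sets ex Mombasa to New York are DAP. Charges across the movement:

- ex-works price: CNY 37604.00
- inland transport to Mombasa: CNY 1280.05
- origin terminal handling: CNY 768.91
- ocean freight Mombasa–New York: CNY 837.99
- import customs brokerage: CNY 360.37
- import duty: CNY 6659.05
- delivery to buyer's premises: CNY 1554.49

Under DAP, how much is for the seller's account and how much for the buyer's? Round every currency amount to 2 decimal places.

Seller: CNY 42045.44; buyer: CNY 7019.42

DAP: the seller bears all costs to the named destination except import duty and clearance.
Seller's account: goods 37604.00 + inland to port 1280.05 + origin terminal 768.91 + freight 837.99 + delivery 1554.49 = 42045.44
Buyer's account: brokerage 360.37 + duty 6659.05 = 7019.42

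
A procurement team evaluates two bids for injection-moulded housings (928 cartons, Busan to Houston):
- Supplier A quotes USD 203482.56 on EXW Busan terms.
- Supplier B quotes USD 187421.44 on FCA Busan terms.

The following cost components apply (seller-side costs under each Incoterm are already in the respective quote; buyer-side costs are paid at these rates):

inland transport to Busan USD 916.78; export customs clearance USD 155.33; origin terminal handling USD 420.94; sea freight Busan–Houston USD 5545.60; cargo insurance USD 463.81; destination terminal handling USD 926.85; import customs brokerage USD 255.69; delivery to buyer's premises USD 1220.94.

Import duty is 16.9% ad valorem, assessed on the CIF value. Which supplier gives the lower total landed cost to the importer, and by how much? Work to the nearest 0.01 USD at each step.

Supplier A (EXW):
CIF value = EXW price + inland to port + export clearance + origin terminal + freight + insurance = 203482.56 + 916.78 + 155.33 + 420.94 + 5545.60 + 463.81 = 210985.02
Import duty = 210985.02 × 16.9% = 35656.47
Buyer bears (A): 916.78 + 155.33 + 420.94 + 5545.60 + 463.81 + 926.85 + 255.69 + 1220.94 = 9905.94
Landed cost (A) = invoice 203482.56 + 9905.94 + duty 35656.47 = 249044.97
Supplier B (FCA):
CIF value = FCA price + origin terminal + freight + insurance = 187421.44 + 420.94 + 5545.60 + 463.81 = 193851.79
Import duty = 193851.79 × 16.9% = 32760.95
Buyer bears (B): 420.94 + 5545.60 + 463.81 + 926.85 + 255.69 + 1220.94 = 8833.83
Landed cost (B) = invoice 187421.44 + 8833.83 + duty 32760.95 = 229016.22
Difference = |249044.97 − 229016.22| = 20028.75

Supplier B is cheaper by USD 20028.75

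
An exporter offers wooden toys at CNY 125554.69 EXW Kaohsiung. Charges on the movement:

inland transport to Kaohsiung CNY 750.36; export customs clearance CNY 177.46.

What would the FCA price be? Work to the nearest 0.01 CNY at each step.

FCA price: CNY 126482.51

From EXW to FCA, the seller additionally bears: inland to port, export clearance.
FCA price = 125554.69 + 750.36 + 177.46 = 126482.51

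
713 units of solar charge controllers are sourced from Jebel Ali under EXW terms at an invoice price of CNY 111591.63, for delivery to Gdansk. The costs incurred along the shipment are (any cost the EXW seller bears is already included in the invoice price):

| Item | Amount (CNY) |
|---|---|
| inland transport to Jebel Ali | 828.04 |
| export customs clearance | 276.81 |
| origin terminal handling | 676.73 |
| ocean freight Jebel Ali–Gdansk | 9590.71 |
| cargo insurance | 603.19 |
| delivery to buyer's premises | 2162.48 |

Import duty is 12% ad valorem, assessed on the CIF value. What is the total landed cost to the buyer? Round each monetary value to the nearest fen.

Total landed cost: CNY 140557.64

EXW: the seller makes goods available at their premises; the buyer bears all onward costs.
CIF value = EXW price + inland to port + export clearance + origin terminal + freight + insurance = 111591.63 + 828.04 + 276.81 + 676.73 + 9590.71 + 603.19 = 123567.11
Import duty = 123567.11 × 12% = 14828.05
Buyer bears: inland to port 828.04 + export clearance 276.81 + origin terminal 676.73 + freight 9590.71 + insurance 603.19 + delivery 2162.48 + duty 14828.05 = 28966.01
Landed cost = invoice 111591.63 + 28966.01 = 140557.64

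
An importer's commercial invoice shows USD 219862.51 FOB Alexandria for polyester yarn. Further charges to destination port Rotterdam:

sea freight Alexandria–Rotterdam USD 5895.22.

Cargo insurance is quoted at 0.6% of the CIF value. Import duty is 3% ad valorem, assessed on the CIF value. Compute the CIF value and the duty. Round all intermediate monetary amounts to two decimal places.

CIF value: USD 227120.45; import duty: USD 6813.61

Let C be the CIF value. C = FOB price + freight + 0.6% × C
C − 0.6% × C = 219862.51 + 5895.22
0.994 × C = 225757.73
C = 225757.73 / 0.994 = 227120.45
Insurance premium = 0.6% × 227120.45 = 1362.72
Import duty = 227120.45 × 3% = 6813.61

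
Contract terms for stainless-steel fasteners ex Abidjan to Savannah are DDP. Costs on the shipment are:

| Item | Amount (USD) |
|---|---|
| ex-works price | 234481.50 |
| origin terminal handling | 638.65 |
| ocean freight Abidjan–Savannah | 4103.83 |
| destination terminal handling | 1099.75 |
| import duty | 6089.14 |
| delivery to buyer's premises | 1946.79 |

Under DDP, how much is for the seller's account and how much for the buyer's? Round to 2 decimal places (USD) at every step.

Seller: USD 248359.66; buyer: USD 0.00

DDP: the seller bears all costs including import duty.
Seller's account: goods 234481.50 + origin terminal 638.65 + freight 4103.83 + destination terminal 1099.75 + duty 6089.14 + delivery 1946.79 = 248359.66
Buyer's account: 0.00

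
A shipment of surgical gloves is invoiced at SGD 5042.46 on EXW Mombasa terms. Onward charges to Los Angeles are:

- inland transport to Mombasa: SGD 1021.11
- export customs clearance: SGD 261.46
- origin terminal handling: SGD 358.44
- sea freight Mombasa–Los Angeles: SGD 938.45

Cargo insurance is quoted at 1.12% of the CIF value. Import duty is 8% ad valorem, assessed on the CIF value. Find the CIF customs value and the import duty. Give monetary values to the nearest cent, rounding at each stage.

CIF value: SGD 7708.25; import duty: SGD 616.66

Let C be the CIF value. C = EXW price + pre-shipment costs + freight + 1.12% × C
C − 1.12% × C = 5042.46 + 1021.11 + 261.46 + 358.44 + 938.45
0.9888 × C = 7621.92
C = 7621.92 / 0.9888 = 7708.25
Insurance premium = 1.12% × 7708.25 = 86.33
Import duty = 7708.25 × 8% = 616.66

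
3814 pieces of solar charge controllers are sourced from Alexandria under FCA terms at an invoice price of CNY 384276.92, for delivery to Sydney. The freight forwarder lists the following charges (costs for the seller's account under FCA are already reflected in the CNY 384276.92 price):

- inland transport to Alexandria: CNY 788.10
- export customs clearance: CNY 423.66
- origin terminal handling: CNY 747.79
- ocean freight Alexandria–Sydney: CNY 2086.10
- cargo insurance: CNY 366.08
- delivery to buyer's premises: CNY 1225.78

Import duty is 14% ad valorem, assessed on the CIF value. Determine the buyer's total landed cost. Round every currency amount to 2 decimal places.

Total landed cost: CNY 442949.43

FCA: the seller delivers export-cleared goods to the carrier; the buyer bears costs from that point.
Already in the invoice (seller's account under FCA): inland to port, export clearance — exclude.
CIF value = FCA price + origin terminal + freight + insurance = 384276.92 + 747.79 + 2086.10 + 366.08 = 387476.89
Import duty = 387476.89 × 14% = 54246.76
Buyer bears: origin terminal 747.79 + freight 2086.10 + insurance 366.08 + delivery 1225.78 + duty 54246.76 = 58672.51
Landed cost = invoice 384276.92 + 58672.51 = 442949.43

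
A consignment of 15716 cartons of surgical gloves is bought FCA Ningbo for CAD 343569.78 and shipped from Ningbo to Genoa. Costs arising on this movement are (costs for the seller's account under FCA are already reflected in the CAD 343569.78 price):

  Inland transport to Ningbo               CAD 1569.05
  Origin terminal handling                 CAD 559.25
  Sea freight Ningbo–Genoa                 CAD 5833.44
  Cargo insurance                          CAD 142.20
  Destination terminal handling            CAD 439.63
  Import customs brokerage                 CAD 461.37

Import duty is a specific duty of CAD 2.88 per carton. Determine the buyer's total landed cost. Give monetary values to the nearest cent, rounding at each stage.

FCA: the seller delivers export-cleared goods to the carrier; the buyer bears costs from that point.
Already in the invoice (seller's account under FCA): inland to port — exclude.
CIF value = FCA price + origin terminal + freight + insurance = 343569.78 + 559.25 + 5833.44 + 142.20 = 350104.67
Import duty = 15716 × 2.88 = 45262.08
Buyer bears: origin terminal 559.25 + freight 5833.44 + insurance 142.20 + destination terminal 439.63 + brokerage 461.37 + duty 45262.08 = 52697.97
Landed cost = invoice 343569.78 + 52697.97 = 396267.75

Total landed cost: CAD 396267.75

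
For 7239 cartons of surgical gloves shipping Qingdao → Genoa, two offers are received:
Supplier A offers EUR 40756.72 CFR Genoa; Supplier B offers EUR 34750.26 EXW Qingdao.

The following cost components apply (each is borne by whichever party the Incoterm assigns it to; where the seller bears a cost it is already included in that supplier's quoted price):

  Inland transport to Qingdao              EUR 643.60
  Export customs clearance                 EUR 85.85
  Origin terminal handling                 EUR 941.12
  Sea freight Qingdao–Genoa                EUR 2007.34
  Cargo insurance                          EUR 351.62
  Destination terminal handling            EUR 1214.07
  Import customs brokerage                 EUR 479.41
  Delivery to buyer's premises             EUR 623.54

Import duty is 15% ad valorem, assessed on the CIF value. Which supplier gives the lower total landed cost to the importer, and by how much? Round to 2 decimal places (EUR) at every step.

Supplier B is cheaper by EUR 2677.83

Supplier A (CFR):
CIF value = CFR price + insurance = 40756.72 + 351.62 = 41108.34
Import duty = 41108.34 × 15% = 6166.25
Buyer bears (A): 351.62 + 1214.07 + 479.41 + 623.54 = 2668.64
Landed cost (A) = invoice 40756.72 + 2668.64 + duty 6166.25 = 49591.61
Supplier B (EXW):
CIF value = EXW price + inland to port + export clearance + origin terminal + freight + insurance = 34750.26 + 643.60 + 85.85 + 941.12 + 2007.34 + 351.62 = 38779.79
Import duty = 38779.79 × 15% = 5816.97
Buyer bears (B): 643.60 + 85.85 + 941.12 + 2007.34 + 351.62 + 1214.07 + 479.41 + 623.54 = 6346.55
Landed cost (B) = invoice 34750.26 + 6346.55 + duty 5816.97 = 46913.78
Difference = |49591.61 − 46913.78| = 2677.83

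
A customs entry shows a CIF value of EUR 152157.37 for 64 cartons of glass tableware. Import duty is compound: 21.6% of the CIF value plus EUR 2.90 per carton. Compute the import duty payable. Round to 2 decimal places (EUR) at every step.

Import duty: EUR 33051.59

Ad valorem component: 152157.37 × 21.6% = 32865.99
Specific component: 64 × 2.90 = 185.60
Import duty = 32865.99 + 185.60 = 33051.59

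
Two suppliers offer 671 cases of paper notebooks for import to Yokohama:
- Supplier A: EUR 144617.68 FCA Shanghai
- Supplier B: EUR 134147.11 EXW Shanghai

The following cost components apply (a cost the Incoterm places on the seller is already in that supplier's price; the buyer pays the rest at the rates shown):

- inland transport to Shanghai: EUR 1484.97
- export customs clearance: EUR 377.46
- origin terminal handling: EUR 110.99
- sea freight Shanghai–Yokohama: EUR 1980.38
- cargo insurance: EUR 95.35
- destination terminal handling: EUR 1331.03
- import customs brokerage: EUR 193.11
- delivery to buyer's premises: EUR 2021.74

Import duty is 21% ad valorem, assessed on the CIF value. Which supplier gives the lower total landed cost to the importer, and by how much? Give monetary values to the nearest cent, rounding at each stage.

Supplier B is cheaper by EUR 10415.85

Supplier A (FCA):
CIF value = FCA price + origin terminal + freight + insurance = 144617.68 + 110.99 + 1980.38 + 95.35 = 146804.40
Import duty = 146804.40 × 21% = 30828.92
Buyer bears (A): 110.99 + 1980.38 + 95.35 + 1331.03 + 193.11 + 2021.74 = 5732.60
Landed cost (A) = invoice 144617.68 + 5732.60 + duty 30828.92 = 181179.20
Supplier B (EXW):
CIF value = EXW price + inland to port + export clearance + origin terminal + freight + insurance = 134147.11 + 1484.97 + 377.46 + 110.99 + 1980.38 + 95.35 = 138196.26
Import duty = 138196.26 × 21% = 29021.21
Buyer bears (B): 1484.97 + 377.46 + 110.99 + 1980.38 + 95.35 + 1331.03 + 193.11 + 2021.74 = 7595.03
Landed cost (B) = invoice 134147.11 + 7595.03 + duty 29021.21 = 170763.35
Difference = |181179.20 − 170763.35| = 10415.85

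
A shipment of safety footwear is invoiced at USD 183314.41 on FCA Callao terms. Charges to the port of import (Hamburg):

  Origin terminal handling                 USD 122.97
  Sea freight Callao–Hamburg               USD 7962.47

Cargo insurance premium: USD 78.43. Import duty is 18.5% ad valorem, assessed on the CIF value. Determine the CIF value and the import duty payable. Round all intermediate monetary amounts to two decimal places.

CIF value: USD 191478.28; import duty: USD 35423.48

CIF = FCA price + pre-shipment costs + freight + insurance
CIF = 183314.41 + 122.97 + 7962.47 + 78.43 = 191478.28
Import duty = 191478.28 × 18.5% = 35423.48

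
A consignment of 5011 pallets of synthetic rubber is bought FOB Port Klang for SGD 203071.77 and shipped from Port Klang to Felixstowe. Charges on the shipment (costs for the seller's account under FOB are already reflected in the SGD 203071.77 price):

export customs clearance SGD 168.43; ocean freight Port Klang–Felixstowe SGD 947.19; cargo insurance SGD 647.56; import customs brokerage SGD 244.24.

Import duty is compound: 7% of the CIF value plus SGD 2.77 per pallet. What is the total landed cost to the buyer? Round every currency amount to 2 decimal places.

Total landed cost: SGD 233117.89

FOB: the seller bears costs until goods are on board at the origin port; the buyer bears freight, insurance and all costs thereafter.
Already in the invoice (seller's account under FOB): export clearance — exclude.
CIF value = FOB price + freight + insurance = 203071.77 + 947.19 + 647.56 = 204666.52
Ad valorem component: 204666.52 × 7% = 14326.66
Specific component: 5011 × 2.77 = 13880.47
Import duty = 14326.66 + 13880.47 = 28207.13
Buyer bears: freight 947.19 + insurance 647.56 + brokerage 244.24 + duty 28207.13 = 30046.12
Landed cost = invoice 203071.77 + 30046.12 = 233117.89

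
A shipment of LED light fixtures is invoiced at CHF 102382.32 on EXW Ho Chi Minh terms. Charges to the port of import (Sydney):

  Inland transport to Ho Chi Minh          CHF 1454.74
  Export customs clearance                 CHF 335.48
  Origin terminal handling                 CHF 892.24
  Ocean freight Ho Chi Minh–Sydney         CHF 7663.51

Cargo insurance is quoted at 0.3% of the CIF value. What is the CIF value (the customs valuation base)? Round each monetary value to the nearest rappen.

CIF value: CHF 113067.49

Let C be the CIF value. C = EXW price + pre-shipment costs + freight + 0.3% × C
C − 0.3% × C = 102382.32 + 1454.74 + 335.48 + 892.24 + 7663.51
0.997 × C = 112728.29
C = 112728.29 / 0.997 = 113067.49
Insurance premium = 0.3% × 113067.49 = 339.20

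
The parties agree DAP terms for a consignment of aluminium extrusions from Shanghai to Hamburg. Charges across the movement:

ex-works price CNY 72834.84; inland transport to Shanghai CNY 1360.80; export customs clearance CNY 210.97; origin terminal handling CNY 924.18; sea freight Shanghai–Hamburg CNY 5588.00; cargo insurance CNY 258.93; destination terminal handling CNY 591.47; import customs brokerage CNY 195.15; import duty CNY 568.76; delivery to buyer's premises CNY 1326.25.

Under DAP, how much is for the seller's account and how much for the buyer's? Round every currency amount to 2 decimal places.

Seller: CNY 83095.44; buyer: CNY 763.91

DAP: the seller bears all costs to the named destination except import duty and clearance.
Seller's account: goods 72834.84 + inland to port 1360.80 + export clearance 210.97 + origin terminal 924.18 + freight 5588.00 + insurance 258.93 + destination terminal 591.47 + delivery 1326.25 = 83095.44
Buyer's account: brokerage 195.15 + duty 568.76 = 763.91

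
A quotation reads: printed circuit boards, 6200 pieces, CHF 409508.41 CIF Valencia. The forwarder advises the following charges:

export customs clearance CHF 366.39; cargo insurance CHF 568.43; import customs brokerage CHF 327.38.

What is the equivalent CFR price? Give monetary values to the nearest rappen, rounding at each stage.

Not relevant to the conversion: export clearance — on the seller under both CIF and CFR; already in the CIF price and stays in the CFR price. brokerage — on the buyer under both terms; not part of either seller's price.
From CIF to CFR, the seller no longer bears: insurance.
CFR price = 409508.41 − 568.43 = 408939.98

CFR price: CHF 408939.98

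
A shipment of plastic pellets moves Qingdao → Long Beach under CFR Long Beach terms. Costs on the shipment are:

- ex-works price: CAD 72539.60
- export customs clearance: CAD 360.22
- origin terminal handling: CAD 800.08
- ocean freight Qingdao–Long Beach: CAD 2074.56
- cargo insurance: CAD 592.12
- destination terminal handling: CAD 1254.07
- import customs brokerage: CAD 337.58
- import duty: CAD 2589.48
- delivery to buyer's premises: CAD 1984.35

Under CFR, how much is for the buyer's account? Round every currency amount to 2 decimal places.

Buyer's account: CAD 6757.60

CFR: the seller pays costs through ocean freight to the destination port, but not insurance.
Seller's account: goods 72539.60 + export clearance 360.22 + origin terminal 800.08 + freight 2074.56 = 75774.46
Buyer's account: insurance 592.12 + destination terminal 1254.07 + brokerage 337.58 + duty 2589.48 + delivery 1984.35 = 6757.60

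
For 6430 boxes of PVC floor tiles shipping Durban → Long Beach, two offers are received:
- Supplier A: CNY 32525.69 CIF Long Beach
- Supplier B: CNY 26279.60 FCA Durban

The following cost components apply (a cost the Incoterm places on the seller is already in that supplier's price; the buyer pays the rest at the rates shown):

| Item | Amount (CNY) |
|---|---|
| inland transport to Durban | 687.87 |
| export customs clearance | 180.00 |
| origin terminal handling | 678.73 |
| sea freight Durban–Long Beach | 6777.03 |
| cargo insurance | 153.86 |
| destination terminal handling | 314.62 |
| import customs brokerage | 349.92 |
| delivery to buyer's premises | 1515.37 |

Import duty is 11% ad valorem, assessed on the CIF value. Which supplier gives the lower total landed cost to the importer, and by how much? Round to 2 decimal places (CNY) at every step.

Supplier A (CIF):
The CIF price already equals the CIF value: 32525.69
Import duty = 32525.69 × 11% = 3577.83
Buyer bears (A): 314.62 + 349.92 + 1515.37 = 2179.91
Landed cost (A) = invoice 32525.69 + 2179.91 + duty 3577.83 = 38283.43
Supplier B (FCA):
CIF value = FCA price + origin terminal + freight + insurance = 26279.60 + 678.73 + 6777.03 + 153.86 = 33889.22
Import duty = 33889.22 × 11% = 3727.81
Buyer bears (B): 678.73 + 6777.03 + 153.86 + 314.62 + 349.92 + 1515.37 = 9789.53
Landed cost (B) = invoice 26279.60 + 9789.53 + duty 3727.81 = 39796.94
Difference = |38283.43 − 39796.94| = 1513.51

Supplier A is cheaper by CNY 1513.51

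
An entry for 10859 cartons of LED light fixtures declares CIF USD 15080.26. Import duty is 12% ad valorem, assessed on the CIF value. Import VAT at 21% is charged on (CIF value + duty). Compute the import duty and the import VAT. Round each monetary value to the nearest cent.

Import duty: USD 1809.63; import VAT: USD 3546.88

Import duty = 15080.26 × 12% = 1809.63
VAT base = CIF + duty = 15080.26 + 1809.63 = 16889.89
Import VAT = 16889.89 × 21% = 3546.88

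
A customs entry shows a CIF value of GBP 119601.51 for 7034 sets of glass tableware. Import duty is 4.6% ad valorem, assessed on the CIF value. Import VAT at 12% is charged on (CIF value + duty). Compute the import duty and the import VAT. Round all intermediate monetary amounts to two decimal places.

Import duty: GBP 5501.67; import VAT: GBP 15012.38

Import duty = 119601.51 × 4.6% = 5501.67
VAT base = CIF + duty = 119601.51 + 5501.67 = 125103.18
Import VAT = 125103.18 × 12% = 15012.38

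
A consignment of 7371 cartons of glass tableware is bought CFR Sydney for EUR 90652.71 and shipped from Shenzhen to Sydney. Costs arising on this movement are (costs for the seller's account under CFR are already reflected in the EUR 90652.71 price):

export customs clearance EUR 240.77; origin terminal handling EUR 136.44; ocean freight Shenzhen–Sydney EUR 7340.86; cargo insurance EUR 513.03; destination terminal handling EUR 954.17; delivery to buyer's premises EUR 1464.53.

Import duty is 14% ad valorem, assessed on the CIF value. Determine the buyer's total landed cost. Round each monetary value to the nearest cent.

Total landed cost: EUR 106347.64

CFR: the seller pays costs through ocean freight to the destination port, but not insurance.
Already in the invoice (seller's account under CFR): export clearance, origin terminal, freight — exclude.
CIF value = CFR price + insurance = 90652.71 + 513.03 = 91165.74
Import duty = 91165.74 × 14% = 12763.20
Buyer bears: insurance 513.03 + destination terminal 954.17 + delivery 1464.53 + duty 12763.20 = 15694.93
Landed cost = invoice 90652.71 + 15694.93 = 106347.64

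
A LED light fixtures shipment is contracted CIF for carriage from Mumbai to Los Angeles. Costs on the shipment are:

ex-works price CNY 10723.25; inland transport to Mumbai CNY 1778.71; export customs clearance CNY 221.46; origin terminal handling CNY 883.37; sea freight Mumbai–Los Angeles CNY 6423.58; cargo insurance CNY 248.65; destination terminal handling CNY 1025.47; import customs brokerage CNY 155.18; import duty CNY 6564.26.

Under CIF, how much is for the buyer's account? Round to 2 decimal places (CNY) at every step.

Buyer's account: CNY 7744.91

CIF: the seller pays costs through ocean freight and marine insurance to the destination port.
Seller's account: goods 10723.25 + inland to port 1778.71 + export clearance 221.46 + origin terminal 883.37 + freight 6423.58 + insurance 248.65 = 20279.02
Buyer's account: destination terminal 1025.47 + brokerage 155.18 + duty 6564.26 = 7744.91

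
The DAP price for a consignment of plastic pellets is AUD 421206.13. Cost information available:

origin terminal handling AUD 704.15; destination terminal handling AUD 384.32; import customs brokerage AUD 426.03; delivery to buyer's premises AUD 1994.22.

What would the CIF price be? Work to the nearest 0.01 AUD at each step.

Not relevant to the conversion: origin terminal — on the seller under both DAP and CIF; already in the DAP price and stays in the CIF price. brokerage — on the buyer under both terms; not part of either seller's price.
From DAP to CIF, the seller no longer bears: destination terminal, delivery.
CIF price = 421206.13 − 384.32 − 1994.22 = 418827.59

CIF price: AUD 418827.59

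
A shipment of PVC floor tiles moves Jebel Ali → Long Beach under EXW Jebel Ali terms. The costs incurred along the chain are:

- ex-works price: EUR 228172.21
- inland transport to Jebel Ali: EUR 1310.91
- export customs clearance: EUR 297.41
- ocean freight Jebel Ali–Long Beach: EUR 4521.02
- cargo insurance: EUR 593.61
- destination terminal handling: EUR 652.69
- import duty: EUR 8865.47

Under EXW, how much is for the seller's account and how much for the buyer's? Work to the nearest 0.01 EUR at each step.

EXW: the seller makes goods available at their premises; the buyer bears all onward costs.
Seller's account: goods 228172.21 = 228172.21
Buyer's account: inland to port 1310.91 + export clearance 297.41 + freight 4521.02 + insurance 593.61 + destination terminal 652.69 + duty 8865.47 = 16241.11

Seller: EUR 228172.21; buyer: EUR 16241.11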